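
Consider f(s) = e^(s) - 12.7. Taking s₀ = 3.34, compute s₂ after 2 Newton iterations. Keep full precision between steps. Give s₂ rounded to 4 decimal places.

f'(s) = e^(s)
s_0 = 3.340000: f = 15.519127, f' = 28.219127 → s_1 = 3.340000 - (15.519127)/(28.219127) = 2.790049
s_1 = 2.790049: f = 3.581824, f' = 16.281824 → s_2 = 2.790049 - (3.581824)/(16.281824) = 2.570060

2.5701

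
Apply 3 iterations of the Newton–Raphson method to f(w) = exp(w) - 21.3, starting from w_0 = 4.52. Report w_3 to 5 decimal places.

3.07622

Newton update: w ← w − f(w)/f'(w).
f'(w) = exp(w)
w_0 = 4.520000: f = 70.535598, f' = 91.835598 → w_1 = 4.520000 - (70.535598)/(91.835598) = 3.751936
w_1 = 3.751936: f = 21.303491, f' = 42.603491 → w_2 = 3.751936 - (21.303491)/(42.603491) = 3.251895
w_2 = 3.251895: f = 4.539265, f' = 25.839265 → w_3 = 3.251895 - (4.539265)/(25.839265) = 3.076222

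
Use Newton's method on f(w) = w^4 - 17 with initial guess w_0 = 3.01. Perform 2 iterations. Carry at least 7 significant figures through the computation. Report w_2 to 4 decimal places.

Newton update: w ← w − f(w)/f'(w).
f'(w) = 4w^3
w_0 = 3.010000: f = 65.085412, f' = 109.083604 → w_1 = 3.010000 - (65.085412)/(109.083604) = 2.413344
w_1 = 2.413344: f = 16.921634, f' = 56.223459 → w_2 = 2.413344 - (16.921634)/(56.223459) = 2.112373

2.1124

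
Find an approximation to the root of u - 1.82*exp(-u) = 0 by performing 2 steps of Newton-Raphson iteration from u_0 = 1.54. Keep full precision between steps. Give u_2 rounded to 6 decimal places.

Newton update: u ← u − f(u)/f'(u).
f'(u) = 1 + 1.82*exp(-u)
u_0 = 1.540000: f = 1.149826, f' = 1.390174 → u_1 = 1.540000 - (1.149826)/(1.390174) = 0.712890
u_1 = 0.712890: f = -0.179320, f' = 1.892210 → u_2 = 0.712890 - (-0.179320)/(1.892210) = 0.807658

0.807658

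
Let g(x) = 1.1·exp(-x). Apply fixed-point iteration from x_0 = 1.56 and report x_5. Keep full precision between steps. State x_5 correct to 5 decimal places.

0.54910

x_1 = g(1.560000) = 0.231150
x_2 = g(0.231150) = 0.872983
x_3 = g(0.872983) = 0.459474
x_4 = g(0.459474) = 0.694777
x_5 = g(0.694777) = 0.549104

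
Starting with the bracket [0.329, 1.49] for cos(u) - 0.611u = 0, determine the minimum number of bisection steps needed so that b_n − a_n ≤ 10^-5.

Initial width b − a = 1.49 − 0.329 = 1.161000.
After n steps the width is (b−a)/2^n; need (b−a)/2^n ≤ 10^-5.
So n ≥ log₂(1.161000/10^-5) = log₂(116100.0000) ≈ 16.8250.
Hence n = 17.

17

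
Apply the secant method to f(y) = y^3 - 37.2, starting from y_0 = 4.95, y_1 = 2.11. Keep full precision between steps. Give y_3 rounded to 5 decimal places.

f(y_0) = 84.087375, f(y_1) = -27.806069
y_2 = 2.110000 - (-27.806069)·(2.110000 - 4.950000)/(-27.806069 - (84.087375)) = 2.815754; f(y_2) = -14.875379
y_3 = 2.815754 - (-14.875379)·(2.815754 - 2.110000)/(-14.875379 - (-27.806069)) = 3.627649; f(y_3) = 10.539251

3.62765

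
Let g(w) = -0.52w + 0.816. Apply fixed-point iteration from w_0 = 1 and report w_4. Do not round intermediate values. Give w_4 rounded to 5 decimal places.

w_1 = g(1.000000) = 0.296000
w_2 = g(0.296000) = 0.662080
w_3 = g(0.662080) = 0.471718
w_4 = g(0.471718) = 0.570706

0.57071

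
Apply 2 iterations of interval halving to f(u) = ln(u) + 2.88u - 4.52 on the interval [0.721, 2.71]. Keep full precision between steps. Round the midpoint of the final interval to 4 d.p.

1.4669

f(0.721000) = -2.770636, f(2.710000) = 4.281749 (opposite signs)
step 1: m = 1.715500, f(m) = 0.960345 > 0 → root in [0.721000, 1.715500]
step 2: m = 1.218250, f(m) = -0.814025 < 0 → root in [1.218250, 1.715500]
Midpoint of [1.218250, 1.715500] = 1.466875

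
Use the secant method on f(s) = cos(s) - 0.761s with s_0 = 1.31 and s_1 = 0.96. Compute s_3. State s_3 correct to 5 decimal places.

0.85881

f(s_0) = -0.739060, f(s_1) = -0.157040
s_2 = 0.960000 - (-0.157040)·(0.960000 - 1.310000)/(-0.157040 - (-0.739060)) = 0.865563; f(s_2) = -0.010482
s_3 = 0.865563 - (-0.010482)·(0.865563 - 0.960000)/(-0.010482 - (-0.157040)) = 0.858809; f(s_3) = -0.000214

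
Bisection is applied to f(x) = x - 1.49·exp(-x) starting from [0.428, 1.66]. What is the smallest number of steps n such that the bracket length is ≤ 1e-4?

Initial width b − a = 1.66 − 0.428 = 1.232000.
After n steps the width is (b−a)/2^n; need (b−a)/2^n ≤ 1e-4.
So n ≥ log₂(1.232000/1e-4) = log₂(12320.0000) ≈ 13.5887.
Hence n = 14.

14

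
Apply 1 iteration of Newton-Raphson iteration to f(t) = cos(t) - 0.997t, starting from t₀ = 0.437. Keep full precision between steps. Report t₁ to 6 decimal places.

f'(t) = -sin(t) - 0.997
t_0 = 0.437000: f = 0.470336, f' = -1.420223 → t_1 = 0.437000 - (0.470336)/(-1.420223) = 0.768171

0.768171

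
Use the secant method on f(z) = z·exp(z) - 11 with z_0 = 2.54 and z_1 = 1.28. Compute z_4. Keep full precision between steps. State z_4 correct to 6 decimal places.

f(z_0) = 21.206364, f(z_1) = -6.396301
z_2 = 1.280000 - (-6.396301)·(1.280000 - 2.540000)/(-6.396301 - (21.206364)) = 1.571977; f(z_2) = -3.429109
z_3 = 1.571977 - (-3.429109)·(1.571977 - 1.280000)/(-3.429109 - (-6.396301)) = 1.909407; f(z_3) = 1.886751
z_4 = 1.909407 - (1.886751)·(1.909407 - 1.571977)/(1.886751 - (-3.429109)) = 1.789643; f(z_4) = -0.284838

1.789643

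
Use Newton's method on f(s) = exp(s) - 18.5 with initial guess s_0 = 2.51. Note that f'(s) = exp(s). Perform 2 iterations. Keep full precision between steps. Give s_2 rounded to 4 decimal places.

Newton update: s ← s − f(s)/f'(s).
s_0 = 2.510000: f = -6.195070, f' = 12.304930 → s_1 = 2.510000 - (-6.195070)/(12.304930) = 3.013462
s_1 = 3.013462: f = 1.857765, f' = 20.357765 → s_2 = 3.013462 - (1.857765)/(20.357765) = 2.922207

2.9222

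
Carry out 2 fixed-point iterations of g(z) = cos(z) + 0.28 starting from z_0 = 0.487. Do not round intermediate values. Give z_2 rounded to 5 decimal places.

z_1 = g(0.487000) = 1.163741
z_2 = g(1.163741) = 0.675907

0.67591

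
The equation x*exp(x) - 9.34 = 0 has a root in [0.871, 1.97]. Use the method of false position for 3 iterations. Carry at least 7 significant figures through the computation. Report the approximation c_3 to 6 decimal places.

f(0.871000) = -7.258921, f(1.970000) = 4.786233
step 1: c = 1.533304, f(c) = -2.235496 < 0 → new bracket [1.533304, 1.970000]
step 2: c = 1.672334, f(c) = -0.435519 < 0 → new bracket [1.672334, 1.970000]
step 3: c = 1.697161, f(c) = -0.076168 < 0 → new bracket [1.697161, 1.970000]

1.697161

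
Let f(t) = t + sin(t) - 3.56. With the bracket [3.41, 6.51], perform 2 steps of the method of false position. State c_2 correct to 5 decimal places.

False-position update: c = (a·f(b) − b·f(a))/(f(b) − f(a)); replace the endpoint whose sign matches f(c).
f(3.410000) = -0.415196, f(6.510000) = 3.174875
step 1: c = 3.768519, f(c) = -0.378139 < 0 → new bracket [3.768519, 6.510000]
step 2: c = 4.060289, f(c) = -0.294522 < 0 → new bracket [4.060289, 6.510000]

4.06029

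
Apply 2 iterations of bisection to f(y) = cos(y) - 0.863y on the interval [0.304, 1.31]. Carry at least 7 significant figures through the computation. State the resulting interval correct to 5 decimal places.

f(0.304000) = 0.691795, f(1.310000) = -0.872680 (opposite signs)
step 1: m = 0.807000, f(m) = -0.004773 < 0 → root in [0.304000, 0.807000]
step 2: m = 0.555500, f(m) = 0.370240 > 0 → root in [0.555500, 0.807000]

[0.55550, 0.80700]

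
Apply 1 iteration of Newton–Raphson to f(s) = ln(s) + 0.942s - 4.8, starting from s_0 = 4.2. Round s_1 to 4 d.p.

3.6988

f'(s) = 1/s + 0.942
s_0 = 4.200000: f = 0.591485, f' = 1.180095 → s_1 = 4.200000 - (0.591485)/(1.180095) = 3.698782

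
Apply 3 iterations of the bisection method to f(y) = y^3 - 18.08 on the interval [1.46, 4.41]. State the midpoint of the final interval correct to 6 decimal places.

f(1.460000) = -14.967864, f(4.410000) = 67.686121 (opposite signs)
step 1: m = 2.935000, f(m) = 7.202750 > 0 → root in [1.460000, 2.935000]
step 2: m = 2.197500, f(m) = -7.468259 < 0 → root in [2.197500, 2.935000]
step 3: m = 2.566250, f(m) = -1.179604 < 0 → root in [2.566250, 2.935000]
Midpoint of [2.566250, 2.935000] = 2.750625

2.750625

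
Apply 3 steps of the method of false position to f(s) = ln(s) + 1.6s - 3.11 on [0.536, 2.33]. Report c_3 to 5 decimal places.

False-position update: c = (a·f(b) − b·f(a))/(f(b) − f(a)); replace the endpoint whose sign matches f(c).
f(0.536000) = -2.876021, f(2.330000) = 1.463868
step 1: c = 1.724874, f(c) = 0.194953 > 0 → new bracket [0.536000, 1.724874]
step 2: c = 1.649402, f(c) = 0.029455 > 0 → new bracket [0.536000, 1.649402]
step 3: c = 1.638114, f(c) = 0.004528 > 0 → new bracket [0.536000, 1.638114]

1.63811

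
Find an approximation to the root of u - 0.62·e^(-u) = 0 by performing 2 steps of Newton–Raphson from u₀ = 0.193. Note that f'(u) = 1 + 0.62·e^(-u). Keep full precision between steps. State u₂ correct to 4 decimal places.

0.4110

u_0 = 0.193000: f = -0.318179, f' = 1.511179 → u_1 = 0.193000 - (-0.318179)/(1.511179) = 0.403550
u_1 = 0.403550: f = -0.010576, f' = 1.414126 → u_2 = 0.403550 - (-0.010576)/(1.414126) = 0.411029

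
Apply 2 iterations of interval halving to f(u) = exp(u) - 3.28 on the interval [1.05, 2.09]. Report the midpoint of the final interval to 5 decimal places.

f(1.050000) = -0.422349, f(2.090000) = 4.804915 (opposite signs)
step 1: m = 1.570000, f(m) = 1.526648 > 0 → root in [1.050000, 1.570000]
step 2: m = 1.310000, f(m) = 0.426174 > 0 → root in [1.050000, 1.310000]
Midpoint of [1.050000, 1.310000] = 1.180000

1.18000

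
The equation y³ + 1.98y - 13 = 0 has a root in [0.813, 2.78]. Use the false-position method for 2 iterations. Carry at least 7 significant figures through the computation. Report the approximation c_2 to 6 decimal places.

1.964492

False-position update: c = (a·f(b) − b·f(a))/(f(b) − f(a)); replace the endpoint whose sign matches f(c).
f(0.813000) = -10.852892, f(2.780000) = 13.989352
step 1: c = 1.672328, f(c) = -5.011821 < 0 → new bracket [1.672328, 2.780000]
step 2: c = 1.964492, f(c) = -1.528884 < 0 → new bracket [1.964492, 2.780000]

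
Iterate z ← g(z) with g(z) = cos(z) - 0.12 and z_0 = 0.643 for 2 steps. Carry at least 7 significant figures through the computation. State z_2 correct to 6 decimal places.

0.657384

z_1 = g(0.643000) = 0.680301
z_2 = g(0.680301) = 0.657384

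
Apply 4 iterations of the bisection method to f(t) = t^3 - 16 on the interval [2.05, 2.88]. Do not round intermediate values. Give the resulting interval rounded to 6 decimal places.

[2.516875, 2.568750]

f(2.050000) = -7.384875, f(2.880000) = 7.887872 (opposite signs)
step 1: m = 2.465000, f(m) = -1.022105 < 0 → root in [2.465000, 2.880000]
step 2: m = 2.672500, f(m) = 3.087680 > 0 → root in [2.465000, 2.672500]
step 3: m = 2.568750, f(m) = 0.949837 > 0 → root in [2.465000, 2.568750]
step 4: m = 2.516875, f(m) = -0.056453 < 0 → root in [2.516875, 2.568750]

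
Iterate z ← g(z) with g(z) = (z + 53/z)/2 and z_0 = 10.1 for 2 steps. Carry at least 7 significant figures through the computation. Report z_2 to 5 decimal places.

z_1 = g(10.100000) = 7.673762
z_2 = g(7.673762) = 7.290207

7.29021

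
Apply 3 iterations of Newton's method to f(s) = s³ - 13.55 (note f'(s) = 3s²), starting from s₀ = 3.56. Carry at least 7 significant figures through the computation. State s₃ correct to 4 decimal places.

Newton update: s ← s − f(s)/f'(s).
s_0 = 3.560000: f = 31.568016, f' = 38.020800 → s_1 = 3.560000 - (31.568016)/(38.020800) = 2.729717
s_1 = 2.729717: f = 6.790095, f' = 22.354068 → s_2 = 2.729717 - (6.790095)/(22.354068) = 2.425965
s_2 = 2.425965: f = 0.727549, f' = 17.655920 → s_3 = 2.425965 - (0.727549)/(17.655920) = 2.384758

2.3848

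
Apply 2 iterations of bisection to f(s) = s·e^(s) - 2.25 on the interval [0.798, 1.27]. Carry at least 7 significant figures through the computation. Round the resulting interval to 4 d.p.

[0.7980, 0.9160]

f(0.798000) = -0.477567, f(1.270000) = 2.272283 (opposite signs)
step 1: m = 1.034000, f(m) = 0.657910 > 0 → root in [0.798000, 1.034000]
step 2: m = 0.916000, f(m) = 0.039334 > 0 → root in [0.798000, 0.916000]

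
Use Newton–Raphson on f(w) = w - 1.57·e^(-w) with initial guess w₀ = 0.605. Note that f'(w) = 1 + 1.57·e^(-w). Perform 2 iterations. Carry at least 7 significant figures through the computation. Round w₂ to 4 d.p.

0.7452

w_0 = 0.605000: f = -0.252337, f' = 1.857337 → w_1 = 0.605000 - (-0.252337)/(1.857337) = 0.740859
w_1 = 0.740859: f = -0.007566, f' = 1.748425 → w_2 = 0.740859 - (-0.007566)/(1.748425) = 0.745187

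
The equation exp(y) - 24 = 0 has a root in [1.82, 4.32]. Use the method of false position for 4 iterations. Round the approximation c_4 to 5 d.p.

3.09721

f(1.820000) = -17.828142, f(4.320000) = 51.188628
step 1: c = 2.465790, f(c) = -12.227219 < 0 → new bracket [2.465790, 4.320000]
step 2: c = 2.823301, f(c) = -7.167683 < 0 → new bracket [2.823301, 4.320000]
step 3: c = 3.007135, f(c) = -3.770650 < 0 → new bracket [3.007135, 4.320000]
step 4: c = 3.097208, f(c) = -1.863946 < 0 → new bracket [3.097208, 4.320000]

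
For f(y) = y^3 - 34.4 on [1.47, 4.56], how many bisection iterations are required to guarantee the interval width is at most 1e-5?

Initial width b − a = 4.56 − 1.47 = 3.090000.
After n steps the width is (b−a)/2^n; need (b−a)/2^n ≤ 1e-5.
So n ≥ log₂(3.090000/1e-5) = log₂(309000.0000) ≈ 18.2372.
Hence n = 19.

19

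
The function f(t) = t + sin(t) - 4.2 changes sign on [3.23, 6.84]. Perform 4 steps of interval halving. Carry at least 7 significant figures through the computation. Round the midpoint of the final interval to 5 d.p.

f(3.230000) = -1.058292, f(6.840000) = 3.168485 (opposite signs)
step 1: m = 5.035000, f(m) = -0.113411 < 0 → root in [5.035000, 6.840000]
step 2: m = 5.937500, f(m) = 1.398658 > 0 → root in [5.035000, 5.937500]
step 3: m = 5.486250, f(m) = 0.571032 > 0 → root in [5.035000, 5.486250]
step 4: m = 5.260625, f(m) = 0.207180 > 0 → root in [5.035000, 5.260625]
Midpoint of [5.035000, 5.260625] = 5.147813

5.14781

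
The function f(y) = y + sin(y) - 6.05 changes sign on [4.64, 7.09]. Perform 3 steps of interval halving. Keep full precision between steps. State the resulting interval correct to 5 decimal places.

[5.86500, 6.17125]

f(4.640000) = -2.407381, f(7.090000) = 1.762087 (opposite signs)
step 1: m = 5.865000, f(m) = -0.591103 < 0 → root in [5.865000, 7.090000]
step 2: m = 6.477500, f(m) = 0.620594 > 0 → root in [5.865000, 6.477500]
step 3: m = 6.171250, f(m) = 0.009548 > 0 → root in [5.865000, 6.171250]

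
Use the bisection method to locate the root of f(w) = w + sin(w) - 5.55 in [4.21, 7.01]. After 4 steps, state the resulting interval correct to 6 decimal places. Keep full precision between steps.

[5.785000, 5.960000]

f(4.210000) = -2.216435, f(7.010000) = 2.124493 (opposite signs)
step 1: m = 5.610000, f(m) = -0.563480 < 0 → root in [5.610000, 7.010000]
step 2: m = 6.310000, f(m) = 0.786811 > 0 → root in [5.610000, 6.310000]
step 3: m = 5.960000, f(m) = 0.092411 > 0 → root in [5.610000, 5.960000]
step 4: m = 5.785000, f(m) = -0.242832 < 0 → root in [5.785000, 5.960000]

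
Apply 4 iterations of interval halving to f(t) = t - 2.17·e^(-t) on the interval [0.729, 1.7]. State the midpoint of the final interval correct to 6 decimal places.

0.880719

f(0.729000) = -0.317789, f(1.700000) = 1.303577 (opposite signs)
step 1: m = 1.214500, f(m) = 0.570317 > 0 → root in [0.729000, 1.214500]
step 2: m = 0.971750, f(m) = 0.150578 > 0 → root in [0.729000, 0.971750]
step 3: m = 0.850375, f(m) = -0.076768 < 0 → root in [0.850375, 0.971750]
step 4: m = 0.911062, f(m) = 0.038513 > 0 → root in [0.850375, 0.911062]
Midpoint of [0.850375, 0.911062] = 0.880719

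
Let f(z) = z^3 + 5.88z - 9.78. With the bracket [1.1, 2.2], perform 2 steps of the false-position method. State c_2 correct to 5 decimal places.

f(1.100000) = -1.981000, f(2.200000) = 13.804000
step 1: c = 1.238049, f(c) = -0.602636 < 0 → new bracket [1.238049, 2.200000]
step 2: c = 1.278288, f(c) = -0.174922 < 0 → new bracket [1.278288, 2.200000]

1.27829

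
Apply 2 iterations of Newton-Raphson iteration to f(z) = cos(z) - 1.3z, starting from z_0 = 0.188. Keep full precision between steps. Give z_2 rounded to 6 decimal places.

Newton update: z ← z − f(z)/f'(z).
f'(z) = -sin(z) - 1.3
z_0 = 0.188000: f = 0.737980, f' = -1.486895 → z_1 = 0.188000 - (0.737980)/(-1.486895) = 0.684323
z_1 = 0.684323: f = -0.114773, f' = -1.932149 → z_2 = 0.684323 - (-0.114773)/(-1.932149) = 0.624921

0.624921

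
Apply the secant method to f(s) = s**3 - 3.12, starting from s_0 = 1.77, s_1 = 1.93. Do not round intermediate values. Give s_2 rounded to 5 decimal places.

f(s_0) = 2.425233, f(s_1) = 4.069057
s_2 = 1.930000 - (4.069057)·(1.930000 - 1.770000)/(4.069057 - (2.425233)) = 1.533942; f(s_2) = 0.489334

1.53394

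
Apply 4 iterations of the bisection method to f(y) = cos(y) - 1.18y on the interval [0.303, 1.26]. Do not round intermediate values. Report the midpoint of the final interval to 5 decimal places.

f(0.303000) = 0.596906, f(1.260000) = -1.180983 (opposite signs)
step 1: m = 0.781500, f(m) = -0.212312 < 0 → root in [0.303000, 0.781500]
step 2: m = 0.542250, f(m) = 0.216695 > 0 → root in [0.542250, 0.781500]
step 3: m = 0.661875, f(m) = 0.007829 > 0 → root in [0.661875, 0.781500]
step 4: m = 0.721688, f(m) = -0.100899 < 0 → root in [0.661875, 0.721688]
Midpoint of [0.661875, 0.721688] = 0.691781

0.69178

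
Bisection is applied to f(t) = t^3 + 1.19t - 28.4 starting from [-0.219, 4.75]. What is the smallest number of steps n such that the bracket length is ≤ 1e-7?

Initial width b − a = 4.75 − -0.219 = 4.969000.
After n steps the width is (b−a)/2^n; need (b−a)/2^n ≤ 1e-7.
So n ≥ log₂(4.969000/1e-7) = log₂(49690000.0000) ≈ 25.5665.
Hence n = 26.

26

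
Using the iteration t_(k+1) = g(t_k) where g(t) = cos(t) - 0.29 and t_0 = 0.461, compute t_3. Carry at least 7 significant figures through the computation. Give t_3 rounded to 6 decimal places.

0.571715

t_1 = g(0.461000) = 0.605608
t_2 = g(0.605608) = 0.532156
t_3 = g(0.532156) = 0.571715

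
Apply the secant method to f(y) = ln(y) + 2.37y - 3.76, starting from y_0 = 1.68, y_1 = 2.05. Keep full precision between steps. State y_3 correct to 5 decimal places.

f(y_0) = 0.740394, f(y_1) = 1.816340
y_2 = 2.050000 - (1.816340)·(2.050000 - 1.680000)/(1.816340 - (0.740394)) = 1.425391; f(y_2) = -0.027378
y_3 = 1.425391 - (-0.027378)·(1.425391 - 2.050000)/(-0.027378 - (1.816340)) = 1.434666; f(y_3) = 0.001090

1.43467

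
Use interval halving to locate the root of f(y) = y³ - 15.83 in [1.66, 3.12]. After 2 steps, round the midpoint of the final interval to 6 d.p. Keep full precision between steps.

f(1.660000) = -11.255704, f(3.120000) = 14.541328 (opposite signs)
step 1: m = 2.390000, f(m) = -2.178081 < 0 → root in [2.390000, 3.120000]
step 2: m = 2.755000, f(m) = 5.080519 > 0 → root in [2.390000, 2.755000]
Midpoint of [2.390000, 2.755000] = 2.572500

2.572500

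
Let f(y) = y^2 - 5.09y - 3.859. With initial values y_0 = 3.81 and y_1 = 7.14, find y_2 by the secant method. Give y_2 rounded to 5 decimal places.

f(y_0) = -8.735800, f(y_1) = 10.778000
y_2 = 7.140000 - (10.778000)·(7.140000 - 3.810000)/(10.778000 - (-8.735800)) = 5.300751; f(y_2) = -2.741862

5.30075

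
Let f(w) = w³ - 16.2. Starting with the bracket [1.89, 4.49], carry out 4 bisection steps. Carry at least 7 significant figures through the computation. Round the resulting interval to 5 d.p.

[2.37750, 2.54000]

f(1.890000) = -9.448731, f(4.490000) = 74.318849 (opposite signs)
step 1: m = 3.190000, f(m) = 16.261759 > 0 → root in [1.890000, 3.190000]
step 2: m = 2.540000, f(m) = 0.187064 > 0 → root in [1.890000, 2.540000]
step 3: m = 2.215000, f(m) = -5.332712 < 0 → root in [2.215000, 2.540000]
step 4: m = 2.377500, f(m) = -2.761166 < 0 → root in [2.377500, 2.540000]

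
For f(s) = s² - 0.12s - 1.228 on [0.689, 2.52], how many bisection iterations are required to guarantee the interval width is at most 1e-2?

8

Initial width b − a = 2.52 − 0.689 = 1.831000.
After n steps the width is (b−a)/2^n; need (b−a)/2^n ≤ 1e-2.
So n ≥ log₂(1.831000/1e-2) = log₂(183.1000) ≈ 7.5165.
Hence n = 8.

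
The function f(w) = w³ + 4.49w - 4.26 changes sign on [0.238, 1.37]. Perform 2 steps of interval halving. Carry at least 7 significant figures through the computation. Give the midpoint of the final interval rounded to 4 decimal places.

0.9455

f(0.238000) = -3.177899, f(1.370000) = 4.462653 (opposite signs)
step 1: m = 0.804000, f(m) = -0.130322 < 0 → root in [0.804000, 1.370000]
step 2: m = 1.087000, f(m) = 1.904996 > 0 → root in [0.804000, 1.087000]
Midpoint of [0.804000, 1.087000] = 0.945500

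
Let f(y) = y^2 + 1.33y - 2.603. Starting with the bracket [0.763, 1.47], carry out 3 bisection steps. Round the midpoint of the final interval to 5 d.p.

1.07231

f(0.763000) = -1.006041, f(1.470000) = 1.513000 (opposite signs)
step 1: m = 1.116500, f(m) = 0.128517 > 0 → root in [0.763000, 1.116500]
step 2: m = 0.939750, f(m) = -0.470002 < 0 → root in [0.939750, 1.116500]
step 3: m = 1.028125, f(m) = -0.178553 < 0 → root in [1.028125, 1.116500]
Midpoint of [1.028125, 1.116500] = 1.072313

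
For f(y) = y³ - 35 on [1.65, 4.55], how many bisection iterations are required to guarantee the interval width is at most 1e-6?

22

Initial width b − a = 4.55 − 1.65 = 2.900000.
After n steps the width is (b−a)/2^n; need (b−a)/2^n ≤ 1e-6.
So n ≥ log₂(2.900000/1e-6) = log₂(2900000.0000) ≈ 21.4676.
Hence n = 22.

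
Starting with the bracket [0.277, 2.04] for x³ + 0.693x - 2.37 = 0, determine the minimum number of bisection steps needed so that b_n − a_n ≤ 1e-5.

Initial width b − a = 2.04 − 0.277 = 1.763000.
After n steps the width is (b−a)/2^n; need (b−a)/2^n ≤ 1e-5.
So n ≥ log₂(1.763000/1e-5) = log₂(176300.0000) ≈ 17.4277.
Hence n = 18.

18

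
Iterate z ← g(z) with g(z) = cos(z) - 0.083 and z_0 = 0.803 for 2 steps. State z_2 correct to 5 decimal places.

z_1 = g(0.803000) = 0.611552
z_2 = g(0.611552) = 0.735758

0.73576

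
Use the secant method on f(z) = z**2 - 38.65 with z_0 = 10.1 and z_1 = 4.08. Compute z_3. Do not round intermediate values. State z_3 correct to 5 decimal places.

6.34567

Secant update: z_(k+1) = z_k − f(z_k)·(z_k − z_(k-1))/(f(z_k) − f(z_(k-1))).
f(z_0) = 63.360000, f(z_1) = -22.003600
z_2 = 4.080000 - (-22.003600)·(4.080000 - 10.100000)/(-22.003600 - (63.360000)) = 5.631735; f(z_2) = -6.933563
z_3 = 5.631735 - (-6.933563)·(5.631735 - 4.080000)/(-6.933563 - (-22.003600)) = 6.345671; f(z_3) = 1.617546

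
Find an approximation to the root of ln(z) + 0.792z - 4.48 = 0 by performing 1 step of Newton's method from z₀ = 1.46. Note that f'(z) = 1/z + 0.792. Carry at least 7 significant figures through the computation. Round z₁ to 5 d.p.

z_0 = 1.460000: f = -2.945244, f' = 1.476932 → z_1 = 1.460000 - (-2.945244)/(1.476932) = 3.454164

3.45416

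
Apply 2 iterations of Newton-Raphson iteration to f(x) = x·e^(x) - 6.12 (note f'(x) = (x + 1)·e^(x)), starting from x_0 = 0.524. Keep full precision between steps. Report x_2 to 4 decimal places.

Newton update: x ← x − f(x)/f'(x).
x_0 = 0.524000: f = -5.235085, f' = 2.573684 → x_1 = 0.524000 - (-5.235085)/(2.573684) = 2.558082
x_1 = 2.558082: f = 26.907474, f' = 45.938504 → x_2 = 2.558082 - (26.907474)/(45.938504) = 1.972354

1.9724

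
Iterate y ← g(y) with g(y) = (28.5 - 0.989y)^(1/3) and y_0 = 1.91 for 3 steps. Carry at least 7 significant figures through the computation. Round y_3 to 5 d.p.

2.94673

y_1 = g(1.910000) = 2.985523
y_2 = g(2.985523) = 2.945202
y_3 = g(2.945202) = 2.946734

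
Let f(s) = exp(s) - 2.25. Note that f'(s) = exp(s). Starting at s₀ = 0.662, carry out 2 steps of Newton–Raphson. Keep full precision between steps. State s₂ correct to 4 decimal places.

0.8110

s_0 = 0.662000: f = -0.311334, f' = 1.938666 → s_1 = 0.662000 - (-0.311334)/(1.938666) = 0.822592
s_1 = 0.822592: f = 0.026393, f' = 2.276393 → s_2 = 0.822592 - (0.026393)/(2.276393) = 0.810998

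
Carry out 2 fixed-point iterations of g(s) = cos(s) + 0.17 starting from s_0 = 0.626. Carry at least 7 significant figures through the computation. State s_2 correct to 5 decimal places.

s_1 = g(0.626000) = 0.980378
s_2 = g(0.980378) = 0.726709

0.72671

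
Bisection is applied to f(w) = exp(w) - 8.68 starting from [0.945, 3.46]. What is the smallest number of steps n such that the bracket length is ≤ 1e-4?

Initial width b − a = 3.46 − 0.945 = 2.515000.
After n steps the width is (b−a)/2^n; need (b−a)/2^n ≤ 1e-4.
So n ≥ log₂(2.515000/1e-4) = log₂(25150.0000) ≈ 14.6183.
Hence n = 15.

15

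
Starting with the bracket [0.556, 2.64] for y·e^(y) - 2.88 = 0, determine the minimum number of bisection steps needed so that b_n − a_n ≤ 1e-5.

Initial width b − a = 2.64 − 0.556 = 2.084000.
After n steps the width is (b−a)/2^n; need (b−a)/2^n ≤ 1e-5.
So n ≥ log₂(2.084000/1e-5) = log₂(208400.0000) ≈ 17.6690.
Hence n = 18.

18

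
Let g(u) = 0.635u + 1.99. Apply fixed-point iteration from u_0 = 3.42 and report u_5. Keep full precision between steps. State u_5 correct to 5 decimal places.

5.24226

u_1 = g(3.420000) = 4.161700
u_2 = g(4.161700) = 4.632680
u_3 = g(4.632680) = 4.931751
u_4 = g(4.931751) = 5.121662
u_5 = g(5.121662) = 5.242255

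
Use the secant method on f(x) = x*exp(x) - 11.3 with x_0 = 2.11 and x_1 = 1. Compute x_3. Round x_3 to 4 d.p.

f(x_0) = 6.103789, f(x_1) = -8.581718
x_2 = 1.000000 - (-8.581718)·(1.000000 - 2.110000)/(-8.581718 - (6.103789)) = 1.648647; f(x_2) = -2.727138
x_3 = 1.648647 - (-2.727138)·(1.648647 - 1.000000)/(-2.727138 - (-8.581718)) = 1.950795; f(x_3) = 2.422428

1.9508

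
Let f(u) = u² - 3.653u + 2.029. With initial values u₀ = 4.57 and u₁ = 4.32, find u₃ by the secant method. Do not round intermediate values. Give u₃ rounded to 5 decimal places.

f(u_0) = 6.219690, f(u_1) = 4.910440
u_2 = 4.320000 - (4.910440)·(4.320000 - 4.570000)/(4.910440 - (6.219690)) = 3.382356; f(u_2) = 1.113587
u_3 = 3.382356 - (1.113587)·(3.382356 - 4.320000)/(1.113587 - (4.910440)) = 3.107353; f(u_3) = 0.333482

3.10735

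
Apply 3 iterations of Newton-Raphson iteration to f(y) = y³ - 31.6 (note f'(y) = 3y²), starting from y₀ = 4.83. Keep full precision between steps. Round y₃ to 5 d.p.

y_0 = 4.830000: f = 81.078587, f' = 69.986700 → y_1 = 4.830000 - (81.078587)/(69.986700) = 3.671514
y_1 = 3.671514: f = 17.892079, f' = 40.440053 → y_2 = 3.671514 - (17.892079)/(40.440053) = 3.229080
y_2 = 3.229080: f = 2.069473, f' = 31.280868 → y_3 = 3.229080 - (2.069473)/(31.280868) = 3.162922

3.16292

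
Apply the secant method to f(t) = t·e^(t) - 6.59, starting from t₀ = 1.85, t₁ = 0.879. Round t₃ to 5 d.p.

f(t_0) = 5.175666, f(t_1) = -4.472937
t_2 = 0.879000 - (-4.472937)·(0.879000 - 1.850000)/(-4.472937 - (5.175666)) = 1.329140; f(t_2) = -1.568784
t_3 = 1.329140 - (-1.568784)·(1.329140 - 0.879000)/(-1.568784 - (-4.472937)) = 1.572300; f(t_3) = 0.984889

1.57230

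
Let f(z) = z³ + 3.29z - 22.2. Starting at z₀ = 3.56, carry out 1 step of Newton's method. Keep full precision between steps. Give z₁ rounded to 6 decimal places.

f'(z) = 3z² + 3.29
z_0 = 3.560000: f = 34.630416, f' = 41.310800 → z_1 = 3.560000 - (34.630416)/(41.310800) = 2.721710

2.721710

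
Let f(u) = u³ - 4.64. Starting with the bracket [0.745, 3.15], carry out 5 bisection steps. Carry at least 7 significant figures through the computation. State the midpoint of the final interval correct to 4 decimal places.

f(0.745000) = -4.226506, f(3.150000) = 26.615875 (opposite signs)
step 1: m = 1.947500, f(m) = 2.746393 > 0 → root in [0.745000, 1.947500]
step 2: m = 1.346250, f(m) = -2.200071 < 0 → root in [1.346250, 1.947500]
step 3: m = 1.646875, f(m) = -0.173350 < 0 → root in [1.646875, 1.947500]
step 4: m = 1.797188, f(m) = 1.164705 > 0 → root in [1.646875, 1.797188]
step 5: m = 1.722031, f(m) = 0.466497 > 0 → root in [1.646875, 1.722031]
Midpoint of [1.646875, 1.722031] = 1.684453

1.6845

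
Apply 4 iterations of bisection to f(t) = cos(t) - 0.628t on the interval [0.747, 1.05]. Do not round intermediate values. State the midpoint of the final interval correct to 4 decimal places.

f(0.747000) = 0.264614, f(1.050000) = -0.161829 (opposite signs)
step 1: m = 0.898500, f(m) = 0.058526 > 0 → root in [0.898500, 1.050000]
step 2: m = 0.974250, f(m) = -0.050040 < 0 → root in [0.898500, 0.974250]
step 3: m = 0.936375, f(m) = 0.004668 > 0 → root in [0.936375, 0.974250]
step 4: m = 0.955313, f(m) = -0.022583 < 0 → root in [0.936375, 0.955313]
Midpoint of [0.936375, 0.955313] = 0.945844

0.9458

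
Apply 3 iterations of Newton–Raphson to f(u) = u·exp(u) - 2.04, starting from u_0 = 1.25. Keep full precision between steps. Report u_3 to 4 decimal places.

0.8618

Newton update: u ← u − f(u)/f'(u).
f'(u) = (u + 1)·exp(u)
u_0 = 1.250000: f = 2.322929, f' = 7.853272 → u_1 = 1.250000 - (2.322929)/(7.853272) = 0.954209
u_1 = 0.954209: f = 0.437713, f' = 5.074328 → u_2 = 0.954209 - (0.437713)/(5.074328) = 0.867948
u_2 = 0.867948: f = 0.027470, f' = 4.449489 → u_3 = 0.867948 - (0.027470)/(4.449489) = 0.861775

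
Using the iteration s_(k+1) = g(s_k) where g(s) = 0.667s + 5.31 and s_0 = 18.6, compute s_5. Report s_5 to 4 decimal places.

16.2963

s_1 = g(18.600000) = 17.716200
s_2 = g(17.716200) = 17.126705
s_3 = g(17.126705) = 16.733513
s_4 = g(16.733513) = 16.471253
s_5 = g(16.471253) = 16.296326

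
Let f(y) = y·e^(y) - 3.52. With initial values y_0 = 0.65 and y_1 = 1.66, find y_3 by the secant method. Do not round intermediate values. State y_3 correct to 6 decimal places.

f(y_0) = -2.274898, f(y_1) = 5.210456
y_2 = 1.660000 - (5.210456)·(1.660000 - 0.650000)/(5.210456 - (-2.274898)) = 0.956952; f(y_2) = -1.028336
y_3 = 0.956952 - (-1.028336)·(0.956952 - 1.660000)/(-1.028336 - (5.210456)) = 1.072835; f(y_3) = -0.383398

1.072835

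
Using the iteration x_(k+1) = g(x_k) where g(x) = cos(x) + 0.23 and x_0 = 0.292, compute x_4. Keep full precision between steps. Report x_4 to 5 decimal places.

x_1 = g(0.292000) = 1.187670
x_2 = g(1.187670) = 0.603822
x_3 = g(0.603822) = 1.053172
x_4 = g(1.053172) = 0.724817

0.72482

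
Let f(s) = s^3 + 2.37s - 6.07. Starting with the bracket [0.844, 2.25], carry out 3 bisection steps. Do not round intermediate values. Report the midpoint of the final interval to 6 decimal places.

f(0.844000) = -3.468508, f(2.250000) = 10.653125 (opposite signs)
step 1: m = 1.547000, f(m) = 1.298684 > 0 → root in [0.844000, 1.547000]
step 2: m = 1.195500, f(m) = -1.528032 < 0 → root in [1.195500, 1.547000]
step 3: m = 1.371250, f(m) = -0.241740 < 0 → root in [1.371250, 1.547000]
Midpoint of [1.371250, 1.547000] = 1.459125

1.459125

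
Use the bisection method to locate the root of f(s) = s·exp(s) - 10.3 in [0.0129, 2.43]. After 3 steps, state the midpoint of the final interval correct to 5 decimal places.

1.67466

f(0.012900) = -10.286933, f(2.430000) = 17.302083 (opposite signs)
step 1: m = 1.221450, f(m) = -6.156716 < 0 → root in [1.221450, 2.430000]
step 2: m = 1.825725, f(m) = 1.032811 > 0 → root in [1.221450, 1.825725]
step 3: m = 1.523588, f(m) = -3.308779 < 0 → root in [1.523588, 1.825725]
Midpoint of [1.523588, 1.825725] = 1.674656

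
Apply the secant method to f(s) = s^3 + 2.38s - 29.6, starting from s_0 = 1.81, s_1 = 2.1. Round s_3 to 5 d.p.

f(s_0) = -19.362459, f(s_1) = -15.341000
s_2 = 2.100000 - (-15.341000)·(2.100000 - 1.810000)/(-15.341000 - (-19.362459)) = 3.206288; f(s_2) = 10.992497
s_3 = 3.206288 - (10.992497)·(3.206288 - 2.100000)/(10.992497 - (-15.341000)) = 2.744485; f(s_3) = -2.396109

2.74449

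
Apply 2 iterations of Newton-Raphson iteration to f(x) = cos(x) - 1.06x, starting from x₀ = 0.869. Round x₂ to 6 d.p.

0.713368

Newton update: x ← x − f(x)/f'(x).
f'(x) = -sin(x) - 1.06
x_0 = 0.869000: f = -0.275549, f' = -1.823684 → x_1 = 0.869000 - (-0.275549)/(-1.823684) = 0.717905
x_1 = 0.717905: f = -0.007794, f' = -1.717808 → x_2 = 0.717905 - (-0.007794)/(-1.717808) = 0.713368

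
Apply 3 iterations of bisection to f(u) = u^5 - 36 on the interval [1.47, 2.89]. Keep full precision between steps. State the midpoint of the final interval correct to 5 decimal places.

2.09125

f(1.470000) = -29.135851, f(2.890000) = 165.599390 (opposite signs)
step 1: m = 2.180000, f(m) = 13.235967 > 0 → root in [1.470000, 2.180000]
step 2: m = 1.825000, f(m) = -15.755160 < 0 → root in [1.825000, 2.180000]
step 3: m = 2.002500, f(m) = -3.799499 < 0 → root in [2.002500, 2.180000]
Midpoint of [2.002500, 2.180000] = 2.091250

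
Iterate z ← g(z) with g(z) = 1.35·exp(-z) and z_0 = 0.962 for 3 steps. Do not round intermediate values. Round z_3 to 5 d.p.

0.60301

z_1 = g(0.962000) = 0.515873
z_2 = g(0.515873) = 0.805922
z_3 = g(0.805922) = 0.603012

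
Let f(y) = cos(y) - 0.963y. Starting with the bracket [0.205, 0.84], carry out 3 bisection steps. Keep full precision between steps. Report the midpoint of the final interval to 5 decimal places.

0.72094

f(0.205000) = 0.781646, f(0.840000) = -0.141457 (opposite signs)
step 1: m = 0.522500, f(m) = 0.363407 > 0 → root in [0.522500, 0.840000]
step 2: m = 0.681250, f(m) = 0.120742 > 0 → root in [0.681250, 0.840000]
step 3: m = 0.760625, f(m) = -0.008077 < 0 → root in [0.681250, 0.760625]
Midpoint of [0.681250, 0.760625] = 0.720937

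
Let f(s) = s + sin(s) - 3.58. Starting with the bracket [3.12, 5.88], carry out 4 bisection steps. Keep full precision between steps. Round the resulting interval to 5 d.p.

f(3.120000) = -0.438409, f(5.880000) = 1.907650 (opposite signs)
step 1: m = 4.500000, f(m) = -0.057530 < 0 → root in [4.500000, 5.880000]
step 2: m = 5.190000, f(m) = 0.721904 > 0 → root in [4.500000, 5.190000]
step 3: m = 4.845000, f(m) = 0.273780 > 0 → root in [4.500000, 4.845000]
step 4: m = 4.672500, f(m) = 0.093295 > 0 → root in [4.500000, 4.672500]

[4.50000, 4.67250]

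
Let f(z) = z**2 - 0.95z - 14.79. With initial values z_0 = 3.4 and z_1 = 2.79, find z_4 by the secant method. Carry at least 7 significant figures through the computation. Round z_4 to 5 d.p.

Secant update: z_(k+1) = z_k − f(z_k)·(z_k − z_(k-1))/(f(z_k) − f(z_(k-1))).
f(z_0) = -6.460000, f(z_1) = -9.656400
z_2 = 2.790000 - (-9.656400)·(2.790000 - 3.400000)/(-9.656400 - (-6.460000)) = 4.632824; f(z_2) = 2.271879
z_3 = 4.632824 - (2.271879)·(4.632824 - 2.790000)/(2.271879 - (-9.656400)) = 4.281837; f(z_3) = -0.523616
z_4 = 4.281837 - (-0.523616)·(4.281837 - 4.632824)/(-0.523616 - (2.271879)) = 4.347580; f(z_4) = -0.018753

4.34758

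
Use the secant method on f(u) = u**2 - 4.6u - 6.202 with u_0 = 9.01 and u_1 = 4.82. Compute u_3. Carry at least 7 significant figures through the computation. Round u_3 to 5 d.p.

Secant update: u_(k+1) = u_k − f(u_k)·(u_k − u_(k-1))/(f(u_k) − f(u_(k-1))).
f(u_0) = 33.532100, f(u_1) = -5.141600
u_2 = 4.820000 - (-5.141600)·(4.820000 - 9.010000)/(-5.141600 - (33.532100)) = 5.377053; f(u_2) = -2.023744
u_3 = 5.377053 - (-2.023744)·(5.377053 - 4.820000)/(-2.023744 - (-5.141600)) = 5.738626; f(u_3) = 0.332151

5.73863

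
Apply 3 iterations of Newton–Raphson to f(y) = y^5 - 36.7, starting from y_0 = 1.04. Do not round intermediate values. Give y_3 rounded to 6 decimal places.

4.557324

f'(y) = 5y^4
y_0 = 1.040000: f = -35.483347, f' = 5.849293 → y_1 = 1.040000 - (-35.483347)/(5.849293) = 7.106263
y_1 = 7.106263: f = 18085.307671, f' = 12750.730080 → y_2 = 7.106263 - (18085.307671)/(12750.730080) = 5.687888
y_2 = 5.687888: f = 5916.567023, f' = 5233.283887 → y_3 = 5.687888 - (5916.567023)/(5233.283887) = 4.557324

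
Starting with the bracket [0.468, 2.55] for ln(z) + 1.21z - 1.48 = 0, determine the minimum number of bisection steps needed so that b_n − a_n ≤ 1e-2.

Initial width b − a = 2.55 − 0.468 = 2.082000.
After n steps the width is (b−a)/2^n; need (b−a)/2^n ≤ 1e-2.
So n ≥ log₂(2.082000/1e-2) = log₂(208.2000) ≈ 7.7018.
Hence n = 8.

8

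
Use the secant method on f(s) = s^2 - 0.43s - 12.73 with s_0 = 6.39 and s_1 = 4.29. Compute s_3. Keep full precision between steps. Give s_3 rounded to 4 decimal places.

3.7976

f(s_0) = 25.354400, f(s_1) = 3.829400
s_2 = 4.290000 - (3.829400)·(4.290000 - 6.390000)/(3.829400 - (25.354400)) = 3.916400; f(s_2) = 0.924137
s_3 = 3.916400 - (0.924137)·(3.916400 - 4.290000)/(0.924137 - (3.829400)) = 3.797561; f(s_3) = 0.058521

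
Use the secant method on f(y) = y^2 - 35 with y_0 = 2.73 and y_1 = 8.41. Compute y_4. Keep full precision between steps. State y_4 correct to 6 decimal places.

5.924562

Secant update: y_(k+1) = y_k − f(y_k)·(y_k − y_(k-1))/(f(y_k) − f(y_(k-1))).
f(y_0) = -27.547100, f(y_1) = 35.728100
y_2 = 8.410000 - (35.728100)·(8.410000 - 2.730000)/(35.728100 - (-27.547100)) = 5.202810; f(y_2) = -7.930771
y_3 = 5.202810 - (-7.930771)·(5.202810 - 8.410000)/(-7.930771 - (35.728100)) = 5.785406; f(y_3) = -1.529079
y_4 = 5.785406 - (-1.529079)·(5.785406 - 5.202810)/(-1.529079 - (-7.930771)) = 5.924562; f(y_4) = 0.100436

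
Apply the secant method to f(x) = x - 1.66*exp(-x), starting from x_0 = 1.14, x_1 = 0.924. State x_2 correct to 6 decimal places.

f(x_0) = 0.609100, f(x_1) = 0.265099
x_2 = 0.924000 - (0.265099)·(0.924000 - 1.140000)/(0.265099 - (0.609100)) = 0.757543; f(x_2) = -0.020693

0.757543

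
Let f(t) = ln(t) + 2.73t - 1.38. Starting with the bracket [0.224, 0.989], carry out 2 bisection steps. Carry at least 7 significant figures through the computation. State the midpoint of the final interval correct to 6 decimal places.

0.702125

f(0.224000) = -2.264589, f(0.989000) = 1.308909 (opposite signs)
step 1: m = 0.606500, f(m) = -0.224306 < 0 → root in [0.606500, 0.989000]
step 2: m = 0.797750, f(m) = 0.571897 > 0 → root in [0.606500, 0.797750]
Midpoint of [0.606500, 0.797750] = 0.702125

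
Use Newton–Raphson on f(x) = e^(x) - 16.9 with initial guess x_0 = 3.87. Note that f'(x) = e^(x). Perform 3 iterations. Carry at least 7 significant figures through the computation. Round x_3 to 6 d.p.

Newton update: x ← x − f(x)/f'(x).
x_0 = 3.870000: f = 31.042386, f' = 47.942386 → x_1 = 3.870000 - (31.042386)/(47.942386) = 3.222506
x_1 = 3.222506: f = 8.190930, f' = 25.090930 → x_2 = 3.222506 - (8.190930)/(25.090930) = 2.896057
x_2 = 2.896057: f = 1.202618, f' = 18.102618 → x_3 = 2.896057 - (1.202618)/(18.102618) = 2.829623

2.829623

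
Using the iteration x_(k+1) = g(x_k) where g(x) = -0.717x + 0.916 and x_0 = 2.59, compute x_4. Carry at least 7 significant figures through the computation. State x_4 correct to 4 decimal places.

1.0770

x_1 = g(2.590000) = -0.941030
x_2 = g(-0.941030) = 1.590719
x_3 = g(1.590719) = -0.224545
x_4 = g(-0.224545) = 1.076999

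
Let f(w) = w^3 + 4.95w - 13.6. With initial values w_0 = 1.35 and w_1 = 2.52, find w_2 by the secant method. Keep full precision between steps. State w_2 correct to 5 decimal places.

f(w_0) = -4.457125, f(w_1) = 14.877008
w_2 = 2.520000 - (14.877008)·(2.520000 - 1.350000)/(14.877008 - (-4.457125)) = 1.619722; f(w_2) = -1.333040

1.61972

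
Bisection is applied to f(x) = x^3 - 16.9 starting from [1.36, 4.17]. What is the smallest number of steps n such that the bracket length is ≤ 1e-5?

Initial width b − a = 4.17 − 1.36 = 2.810000.
After n steps the width is (b−a)/2^n; need (b−a)/2^n ≤ 1e-5.
So n ≥ log₂(2.810000/1e-5) = log₂(281000.0000) ≈ 18.1002.
Hence n = 19.

19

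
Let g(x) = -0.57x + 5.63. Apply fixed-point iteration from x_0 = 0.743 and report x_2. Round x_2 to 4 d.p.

x_1 = g(0.743000) = 5.206490
x_2 = g(5.206490) = 2.662301

2.6623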